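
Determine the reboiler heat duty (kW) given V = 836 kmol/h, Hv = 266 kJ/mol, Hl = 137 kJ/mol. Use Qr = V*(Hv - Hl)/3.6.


Qr = 836 * (266 - 137) / 3.6 = 836 * 129 / 3.6 = 29960

29960 kW


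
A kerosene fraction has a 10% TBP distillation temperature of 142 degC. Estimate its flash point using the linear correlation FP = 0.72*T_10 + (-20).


FP = 0.72 * 142 + (-20) = 82.24

82.24 degC


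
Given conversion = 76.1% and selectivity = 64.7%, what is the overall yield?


Overall yield = conversion (%) * selectivity (%) / 100
Conversion = 76.1%, Selectivity = 64.7%
Y = 76.1 * 64.7 / 100
= 49.2367 %

49.2367 %


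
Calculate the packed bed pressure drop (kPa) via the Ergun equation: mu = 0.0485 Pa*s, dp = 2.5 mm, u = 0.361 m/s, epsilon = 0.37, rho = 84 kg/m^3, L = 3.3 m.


dp = 2.5 mm = 0.0025 m
Viscous term = 150*0.0485*0.361*(1-0.37)^2 / (0.0025^2*0.37^3) = 3292580
Inertial term = 1.75*84*0.361^2*(1-0.37) / (0.0025*0.37^3) = 95307.5
dP/L = 3292580 + 95307.5 = 3387890 Pa/m
dP = 3387890 * 3.3 / 1000 = 11180 kPa

11180 kPa


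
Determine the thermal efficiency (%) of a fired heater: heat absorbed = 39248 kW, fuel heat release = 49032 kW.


Furnace efficiency = Q_absorbed / Q_fuel * 100
= 39248 / 49032 * 100 = 80.05

80.05 %


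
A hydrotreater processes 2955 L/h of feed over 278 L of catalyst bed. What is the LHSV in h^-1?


LHSV = volumetric feed rate / catalyst volume
= 2955 L/h / 278 L
= 10.63 h^-1

10.63 h^-1


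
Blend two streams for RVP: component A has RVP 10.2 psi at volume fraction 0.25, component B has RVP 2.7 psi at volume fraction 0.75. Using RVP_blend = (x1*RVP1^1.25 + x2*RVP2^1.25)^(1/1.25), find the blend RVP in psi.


Chevron index: RVP_blend = (sum xi*RVPi^1.25)^(1/1.25)
RVP^1.25 terms: 0.25 * 10.2^1.25 + 0.75 * 2.7^1.25 = 7.15289
RVP_blend = 7.15289^(1/1.25) = 4.826

4.826 psi


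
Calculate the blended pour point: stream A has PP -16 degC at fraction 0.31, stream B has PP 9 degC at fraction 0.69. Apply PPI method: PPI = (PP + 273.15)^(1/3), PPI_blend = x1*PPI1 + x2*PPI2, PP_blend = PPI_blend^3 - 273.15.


PPI_1 = (-16 + 273.15)^(1/3) = 6.359098
PPI_2 = (9 + 273.15)^(1/3) = 6.558835
PPI_blend = 0.31 * 6.359098 + 0.69 * 6.558835 = 6.496917
PP_blend = 6.496917^3 - 273.15 = 274.2344 - 273.15 = 1.08

1.08 degC


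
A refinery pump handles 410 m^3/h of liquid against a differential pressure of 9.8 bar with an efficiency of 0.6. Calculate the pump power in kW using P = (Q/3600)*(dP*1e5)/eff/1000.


Q = 410 / 3600 = 0.113889 m^3/s
P = 0.113889 * (9.8 * 1e5) / 0.6 / 1000 = 186.0

186.0 kW


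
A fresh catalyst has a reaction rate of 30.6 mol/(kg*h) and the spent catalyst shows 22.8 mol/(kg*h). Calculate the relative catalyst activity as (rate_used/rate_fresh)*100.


Activity (%) = (rate_used / rate_fresh) * 100
rate_used = 22.8, rate_fresh = 30.6
= (22.8 / 30.6) * 100
= 0.7451 * 100 = 74.51

74.51 %


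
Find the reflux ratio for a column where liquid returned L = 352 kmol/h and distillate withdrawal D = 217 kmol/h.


Reflux ratio definition: R = L / D (liquid returned / distillate withdrawn)
L = 352 kmol/h, D = 217 kmol/h
R = 352 / 217 = 1.622

1.622


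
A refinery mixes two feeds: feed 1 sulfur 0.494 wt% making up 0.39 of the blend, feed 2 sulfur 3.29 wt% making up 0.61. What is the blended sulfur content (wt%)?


Linear sulfur blending: S_blend = x1*S1 + x2*S2
Contribution 1: 0.39 * 0.494 = 0.19266 wt%
Contribution 2: 0.61 * 3.29 = 2.0069 wt%
S_blend = 0.19266 + 2.0069 = 2.19956

2.19956 wt%


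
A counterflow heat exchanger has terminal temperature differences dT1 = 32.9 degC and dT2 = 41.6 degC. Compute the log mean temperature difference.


LMTD = (dT1 - dT2) / ln(dT1/dT2)
= (32.9 - 41.6) / ln(32.9 / 41.6) = -8.7 / -0.234628 = 37.08

37.08 degC


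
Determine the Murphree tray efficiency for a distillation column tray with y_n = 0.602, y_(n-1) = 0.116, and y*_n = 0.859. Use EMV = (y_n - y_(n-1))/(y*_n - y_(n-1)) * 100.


Murphree vapor efficiency: EMV = (y_n - y_(n-1)) / (y*_n - y_(n-1)) * 100
EMV = (0.602 - 0.116) / (0.859 - 0.116) * 100 = 0.486 / 0.743 * 100 = 65.41

65.41 %


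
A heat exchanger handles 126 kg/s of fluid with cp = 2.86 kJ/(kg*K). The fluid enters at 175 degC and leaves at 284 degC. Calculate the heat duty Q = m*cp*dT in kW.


Q = m_dot * cp * delta_T
delta_T = 284 - 175 = 109 K
Q = 126 * 2.86 * 109
= 360.36 * 109
= 39279.24 kW

39279.24 kW


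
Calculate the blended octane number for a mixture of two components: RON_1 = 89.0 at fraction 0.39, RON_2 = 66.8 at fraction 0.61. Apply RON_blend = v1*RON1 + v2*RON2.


Linear blending: RON_blend = sum(vi * RONi)
Contribution 1: 0.39 * 89.0 = 34.71
Contribution 2: 0.61 * 66.8 = 40.748
RON_blend = 34.71 + 40.748 = 75.458

75.458


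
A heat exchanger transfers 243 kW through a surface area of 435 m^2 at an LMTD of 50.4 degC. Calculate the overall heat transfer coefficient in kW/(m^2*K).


From Q = U*A*LMTD, U = Q / (A * LMTD)
U = 243 / (435 * 50.4) = 243 / 21924 = 0.01108

0.01108 kW/(m^2*K)


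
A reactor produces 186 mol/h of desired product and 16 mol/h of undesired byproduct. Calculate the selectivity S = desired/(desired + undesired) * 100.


Selectivity = desired / (desired + undesired) * 100
Total products = 186 + 16 = 202 mol/h
S = 186 / 202 * 100
= 0.9208 * 100
= 92.08 %

92.08 %


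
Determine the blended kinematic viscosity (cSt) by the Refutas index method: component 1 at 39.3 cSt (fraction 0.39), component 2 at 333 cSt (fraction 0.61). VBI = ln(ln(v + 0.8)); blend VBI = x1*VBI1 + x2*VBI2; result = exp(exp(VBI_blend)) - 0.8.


Refutas method: VBN_i = 14.534*ln(ln(visc_i + 0.8)) + 10.975, blended linearly by mass fraction; since VBN is linear in VBI_i = ln(ln(visc_i + 0.8)) and the fractions sum to 1, blend VBI directly: visc = exp(exp(VBI_blend)) - 0.8
VBI_1 = ln(ln(39.3 + 0.8)) = 1.306
VBI_2 = ln(ln(333 + 0.8)) = 1.75967
VBI_blend = 0.39 * 1.306 + 0.61 * 1.75967 = 1.58274
visc_blend = exp(exp(1.58274)) - 0.8 = 129.3

129.3 cSt


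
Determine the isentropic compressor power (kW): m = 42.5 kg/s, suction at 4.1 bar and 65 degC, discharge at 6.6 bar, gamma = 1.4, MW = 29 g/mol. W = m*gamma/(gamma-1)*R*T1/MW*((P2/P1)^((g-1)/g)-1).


Isentropic work: W = m*(gamma/(gamma-1))*(R*T1/MW)*((P2/P1)^((gamma-1)/gamma) - 1)
T1 = 65 + 273.15 = 338.15 K
Pressure ratio = 6.6 / 4.1 = 1.60976
Exponent = (1.4 - 1)/1.4 = 0.285714
(P2/P1)^exp - 1 = 1.60976^0.285714 - 1 = 0.14571
W = 42.5 * 1.4 / 0.4 * 8.314 * 338.15 / 29 * 0.14571 = 2101

2101 kW


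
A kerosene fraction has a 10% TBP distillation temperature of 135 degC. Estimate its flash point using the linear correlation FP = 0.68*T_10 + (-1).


FP = 0.68 * 135 + (-1) = 90.8

90.8 degC


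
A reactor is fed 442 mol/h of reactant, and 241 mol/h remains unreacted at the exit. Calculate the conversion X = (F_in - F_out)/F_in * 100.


X = (F_in - F_out) / F_in * 100
Moles reacted = 442 - 241 = 201
X = 201 / 442 * 100
= 0.4548 * 100
= 45.48 %

45.48 %


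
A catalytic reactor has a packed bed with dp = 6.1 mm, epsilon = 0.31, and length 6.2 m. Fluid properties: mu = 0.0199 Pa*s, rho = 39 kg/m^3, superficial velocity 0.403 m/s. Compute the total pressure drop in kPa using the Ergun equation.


dp = 6.1 mm = 0.0061 m
Viscous term = 150*0.0199*0.403*(1-0.31)^2 / (0.0061^2*0.31^3) = 516658
Inertial term = 1.75*39*0.403^2*(1-0.31) / (0.0061*0.31^3) = 42086.9
dP/L = 516658 + 42086.9 = 558745 Pa/m
dP = 558745 * 6.2 / 1000 = 3464 kPa

3464 kPa


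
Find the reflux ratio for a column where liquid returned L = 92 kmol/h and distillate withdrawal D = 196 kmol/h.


Reflux ratio definition: R = L / D (liquid returned / distillate withdrawn)
L = 92 kmol/h, D = 196 kmol/h
R = 92 / 196 = 0.4694

0.4694


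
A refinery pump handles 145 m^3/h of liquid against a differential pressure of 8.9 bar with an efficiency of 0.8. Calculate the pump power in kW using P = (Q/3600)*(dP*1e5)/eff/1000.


Q = 145 / 3600 = 0.0402778 m^3/s
P = 0.0402778 * (8.9 * 1e5) / 0.8 / 1000 = 44.81

44.81 kW


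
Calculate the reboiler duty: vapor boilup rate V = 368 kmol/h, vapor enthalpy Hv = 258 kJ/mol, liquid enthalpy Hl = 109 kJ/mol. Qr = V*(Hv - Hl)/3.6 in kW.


Qr = 368 * (258 - 109) / 3.6 = 368 * 149 / 3.6 = 15230

15230 kW


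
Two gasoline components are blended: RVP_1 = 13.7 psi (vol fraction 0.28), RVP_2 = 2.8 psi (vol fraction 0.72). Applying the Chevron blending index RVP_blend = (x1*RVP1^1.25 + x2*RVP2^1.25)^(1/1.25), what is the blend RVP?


Chevron index: RVP_blend = (sum xi*RVPi^1.25)^(1/1.25)
RVP^1.25 terms: 0.28 * 13.7^1.25 + 0.72 * 2.8^1.25 = 9.98787
RVP_blend = 9.98787^(1/1.25) = 6.303

6.303 psi


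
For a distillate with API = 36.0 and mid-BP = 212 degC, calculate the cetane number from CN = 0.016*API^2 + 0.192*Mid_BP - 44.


CN = 0.016 * 36.0^2 + 0.192 * 212 - 44
CN = 20.736 + 40.704 - 44 = 17.44

17.44


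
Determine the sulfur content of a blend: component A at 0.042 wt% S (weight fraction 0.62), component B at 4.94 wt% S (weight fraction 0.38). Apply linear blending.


Linear sulfur blending: S_blend = x1*S1 + x2*S2
Contribution 1: 0.62 * 0.042 = 0.02604 wt%
Contribution 2: 0.38 * 4.94 = 1.8772 wt%
S_blend = 0.02604 + 1.8772 = 1.90324

1.90324 wt%


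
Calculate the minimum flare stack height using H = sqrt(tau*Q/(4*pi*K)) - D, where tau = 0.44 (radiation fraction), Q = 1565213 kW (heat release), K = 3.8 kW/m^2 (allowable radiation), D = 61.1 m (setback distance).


tau*Q/(4*pi*K) = 0.44 * 1565213 / (4 * pi * 3.8) = 14422.2
sqrt(14422.2) = 120.092
H = 120.092 - 61.1 = 58.99

58.99 m


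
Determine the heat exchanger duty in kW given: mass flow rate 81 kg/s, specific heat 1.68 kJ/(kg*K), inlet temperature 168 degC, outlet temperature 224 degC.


Q = m_dot * cp * delta_T
delta_T = 224 - 168 = 56 K
Q = 81 * 1.68 * 56
= 136.08 * 56
= 7620.48 kW

7620.48 kW


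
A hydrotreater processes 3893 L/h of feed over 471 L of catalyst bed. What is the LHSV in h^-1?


LHSV = volumetric feed rate / catalyst volume
= 3893 L/h / 471 L
= 8.265 h^-1

8.265 h^-1


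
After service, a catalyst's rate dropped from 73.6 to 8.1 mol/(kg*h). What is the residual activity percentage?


Activity (%) = (rate_used / rate_fresh) * 100
rate_used = 8.1, rate_fresh = 73.6
= (8.1 / 73.6) * 100
= 0.1101 * 100 = 11.01

11.01 %


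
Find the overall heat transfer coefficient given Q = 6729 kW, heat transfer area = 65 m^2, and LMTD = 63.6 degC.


From Q = U*A*LMTD, U = Q / (A * LMTD)
U = 6729 / (65 * 63.6) = 6729 / 4134 = 1.628

1.628 kW/(m^2*K)


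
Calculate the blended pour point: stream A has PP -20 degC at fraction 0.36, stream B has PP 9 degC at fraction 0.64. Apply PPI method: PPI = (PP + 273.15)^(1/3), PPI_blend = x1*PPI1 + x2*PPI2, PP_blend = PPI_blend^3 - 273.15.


PPI_1 = (-20 + 273.15)^(1/3) = 6.325953
PPI_2 = (9 + 273.15)^(1/3) = 6.558835
PPI_blend = 0.36 * 6.325953 + 0.64 * 6.558835 = 6.474997
PP_blend = 6.474997^3 - 273.15 = 271.468 - 273.15 = -1.68

-1.68 degC


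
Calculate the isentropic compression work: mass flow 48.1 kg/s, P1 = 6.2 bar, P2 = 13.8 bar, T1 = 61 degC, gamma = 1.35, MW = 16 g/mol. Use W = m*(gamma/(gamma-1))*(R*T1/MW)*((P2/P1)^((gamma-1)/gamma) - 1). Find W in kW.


Isentropic work: W = m*(gamma/(gamma-1))*(R*T1/MW)*((P2/P1)^((gamma-1)/gamma) - 1)
T1 = 61 + 273.15 = 334.15 K
Pressure ratio = 13.8 / 6.2 = 2.22581
Exponent = (1.35 - 1)/1.35 = 0.259259
(P2/P1)^exp - 1 = 2.22581^0.259259 - 1 = 0.230522
W = 48.1 * 1.35 / 0.35 * 8.314 * 334.15 / 16 * 0.230522 = 7426

7426 kW


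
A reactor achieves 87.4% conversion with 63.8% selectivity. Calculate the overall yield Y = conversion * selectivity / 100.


Overall yield = conversion (%) * selectivity (%) / 100
Conversion = 87.4%, Selectivity = 63.8%
Y = 87.4 * 63.8 / 100
= 55.7612 %

55.7612 %


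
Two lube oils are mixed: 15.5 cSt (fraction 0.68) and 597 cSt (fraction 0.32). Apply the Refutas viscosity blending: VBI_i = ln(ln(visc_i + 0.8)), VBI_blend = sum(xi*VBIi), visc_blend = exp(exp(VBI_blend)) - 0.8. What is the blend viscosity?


Refutas method: VBN_i = 14.534*ln(ln(visc_i + 0.8)) + 10.975, blended linearly by mass fraction; since VBN is linear in VBI_i = ln(ln(visc_i + 0.8)) and the fractions sum to 1, blend VBI directly: visc = exp(exp(VBI_blend)) - 0.8
VBI_1 = ln(ln(15.5 + 0.8)) = 1.02646
VBI_2 = ln(ln(597 + 0.8)) = 1.85524
VBI_blend = 0.68 * 1.02646 + 0.32 * 1.85524 = 1.29167
visc_blend = exp(exp(1.29167)) - 0.8 = 37.25

37.25 cSt


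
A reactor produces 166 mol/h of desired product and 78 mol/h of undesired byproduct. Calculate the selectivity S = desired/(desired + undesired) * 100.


Selectivity = desired / (desired + undesired) * 100
Total products = 166 + 78 = 244 mol/h
S = 166 / 244 * 100
= 0.6803 * 100
= 68.03 %

68.03 %


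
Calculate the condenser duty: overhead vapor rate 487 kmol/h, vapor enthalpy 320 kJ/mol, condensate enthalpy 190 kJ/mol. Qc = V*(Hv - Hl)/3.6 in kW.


Qc = 487 * (320 - 190) / 3.6 = 487 * 130 / 3.6 = 17590

17590 kW


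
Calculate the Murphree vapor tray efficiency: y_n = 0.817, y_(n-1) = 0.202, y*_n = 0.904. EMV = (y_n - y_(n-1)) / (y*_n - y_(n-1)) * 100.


Murphree vapor efficiency: EMV = (y_n - y_(n-1)) / (y*_n - y_(n-1)) * 100
EMV = (0.817 - 0.202) / (0.904 - 0.202) * 100 = 0.615 / 0.702 * 100 = 87.61

87.61 %


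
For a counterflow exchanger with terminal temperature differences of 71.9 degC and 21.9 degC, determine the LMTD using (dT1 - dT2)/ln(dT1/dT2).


LMTD = (dT1 - dT2) / ln(dT1/dT2)
= (71.9 - 21.9) / ln(71.9 / 21.9) = 50 / 1.18879 = 42.06

42.06 degC


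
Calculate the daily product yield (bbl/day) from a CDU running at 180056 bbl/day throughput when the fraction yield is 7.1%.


Crude throughput = 180056 bbl/day
Fraction yield = 7.1%
yield = throughput * fraction / 100
yield = 180056 * 7.1 / 100 = 12783.976

12783.976 bbl/day


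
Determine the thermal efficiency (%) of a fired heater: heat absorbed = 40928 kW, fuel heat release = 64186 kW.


Furnace efficiency = Q_absorbed / Q_fuel * 100
= 40928 / 64186 * 100 = 63.76

63.76 %


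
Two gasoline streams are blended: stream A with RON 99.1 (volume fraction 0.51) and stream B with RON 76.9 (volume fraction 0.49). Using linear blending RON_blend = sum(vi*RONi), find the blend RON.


Linear blending: RON_blend = sum(vi * RONi)
Contribution 1: 0.51 * 99.1 = 50.541
Contribution 2: 0.49 * 76.9 = 37.681
RON_blend = 50.541 + 37.681 = 88.222

88.222


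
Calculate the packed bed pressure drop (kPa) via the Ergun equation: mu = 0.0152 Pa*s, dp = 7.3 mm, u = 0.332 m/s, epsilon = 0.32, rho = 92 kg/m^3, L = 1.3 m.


dp = 7.3 mm = 0.0073 m
Viscous term = 150*0.0152*0.332*(1-0.32)^2 / (0.0073^2*0.32^3) = 200445
Inertial term = 1.75*92*0.332^2*(1-0.32) / (0.0073*0.32^3) = 50447.3
dP/L = 200445 + 50447.3 = 250892 Pa/m
dP = 250892 * 1.3 / 1000 = 326.2 kPa

326.2 kPa


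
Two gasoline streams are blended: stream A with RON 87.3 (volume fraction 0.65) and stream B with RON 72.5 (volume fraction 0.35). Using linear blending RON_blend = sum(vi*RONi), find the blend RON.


Linear blending: RON_blend = sum(vi * RONi)
Contribution 1: 0.65 * 87.3 = 56.745
Contribution 2: 0.35 * 72.5 = 25.375
RON_blend = 56.745 + 25.375 = 82.12

82.12


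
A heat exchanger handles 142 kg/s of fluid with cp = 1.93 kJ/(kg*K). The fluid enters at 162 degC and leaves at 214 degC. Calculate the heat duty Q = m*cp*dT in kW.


Q = m_dot * cp * delta_T
delta_T = 214 - 162 = 52 K
Q = 142 * 1.93 * 52
= 274.06 * 52
= 14251.12 kW

14251.12 kW


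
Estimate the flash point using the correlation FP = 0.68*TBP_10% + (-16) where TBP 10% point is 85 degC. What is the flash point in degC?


FP = 0.68 * 85 + (-16) = 41.8

41.8 degC


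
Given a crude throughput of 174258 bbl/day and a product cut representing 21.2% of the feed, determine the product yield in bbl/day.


Crude throughput = 174258 bbl/day
Fraction yield = 21.2%
yield = throughput * fraction / 100
yield = 174258 * 21.2 / 100 = 36942.696

36942.696 bbl/day


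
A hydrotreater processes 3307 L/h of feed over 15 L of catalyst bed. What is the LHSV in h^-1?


LHSV = volumetric feed rate / catalyst volume
= 3307 L/h / 15 L
= 220.5 h^-1

220.5 h^-1


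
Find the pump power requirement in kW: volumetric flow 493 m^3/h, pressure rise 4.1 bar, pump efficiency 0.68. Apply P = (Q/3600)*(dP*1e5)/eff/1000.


Q = 493 / 3600 = 0.136944 m^3/s
P = 0.136944 * (4.1 * 1e5) / 0.68 / 1000 = 82.57

82.57 kW


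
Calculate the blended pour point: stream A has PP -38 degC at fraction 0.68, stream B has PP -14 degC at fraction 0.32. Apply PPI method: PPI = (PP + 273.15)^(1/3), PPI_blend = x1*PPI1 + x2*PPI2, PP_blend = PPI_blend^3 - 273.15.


PPI_1 = (-38 + 273.15)^(1/3) = 6.172318
PPI_2 = (-14 + 273.15)^(1/3) = 6.375541
PPI_blend = 0.68 * 6.172318 + 0.32 * 6.375541 = 6.237349
PP_blend = 6.237349^3 - 273.15 = 242.6611 - 273.15 = -30.49

-30.49 degC


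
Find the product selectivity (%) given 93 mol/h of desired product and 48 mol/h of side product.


Selectivity = desired / (desired + undesired) * 100
Total products = 93 + 48 = 141 mol/h
S = 93 / 141 * 100
= 0.6596 * 100
= 65.96 %

65.96 %


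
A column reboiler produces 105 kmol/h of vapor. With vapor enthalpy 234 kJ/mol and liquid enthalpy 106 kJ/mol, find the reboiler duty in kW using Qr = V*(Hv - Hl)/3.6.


Qr = 105 * (234 - 106) / 3.6 = 105 * 128 / 3.6 = 3733

3733 kW


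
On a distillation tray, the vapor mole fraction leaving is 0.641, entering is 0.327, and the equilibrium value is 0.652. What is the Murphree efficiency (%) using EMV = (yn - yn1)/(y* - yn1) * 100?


Murphree vapor efficiency: EMV = (y_n - y_(n-1)) / (y*_n - y_(n-1)) * 100
EMV = (0.641 - 0.327) / (0.652 - 0.327) * 100 = 0.314 / 0.325 * 100 = 96.62

96.62 %


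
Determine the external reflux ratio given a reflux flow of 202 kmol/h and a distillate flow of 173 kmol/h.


Reflux ratio definition: R = L / D (liquid returned / distillate withdrawn)
L = 202 kmol/h, D = 173 kmol/h
R = 202 / 173 = 1.168

1.168


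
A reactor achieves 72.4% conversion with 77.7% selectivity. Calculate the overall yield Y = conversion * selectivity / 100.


Overall yield = conversion (%) * selectivity (%) / 100
Conversion = 72.4%, Selectivity = 77.7%
Y = 72.4 * 77.7 / 100
= 56.2548 %

56.2548 %


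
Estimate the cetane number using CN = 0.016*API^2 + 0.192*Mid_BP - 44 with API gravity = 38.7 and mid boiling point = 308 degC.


CN = 0.016 * 38.7^2 + 0.192 * 308 - 44
CN = 23.96304 + 59.136 - 44 = 39.09904

39.09904


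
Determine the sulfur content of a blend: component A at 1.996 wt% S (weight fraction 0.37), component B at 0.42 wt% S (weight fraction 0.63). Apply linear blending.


Linear sulfur blending: S_blend = x1*S1 + x2*S2
Contribution 1: 0.37 * 1.996 = 0.73852 wt%
Contribution 2: 0.63 * 0.42 = 0.2646 wt%
S_blend = 0.73852 + 0.2646 = 1.00312

1.00312 wt%


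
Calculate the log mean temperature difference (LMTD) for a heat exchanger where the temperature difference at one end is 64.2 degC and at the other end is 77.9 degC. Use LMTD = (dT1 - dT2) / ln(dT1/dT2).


LMTD = (dT1 - dT2) / ln(dT1/dT2)
= (64.2 - 77.9) / ln(64.2 / 77.9) = -13.7 / -0.193423 = 70.83

70.83 degC


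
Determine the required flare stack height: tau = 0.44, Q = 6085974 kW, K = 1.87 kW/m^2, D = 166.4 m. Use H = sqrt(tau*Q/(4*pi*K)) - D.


tau*Q/(4*pi*K) = 0.44 * 6085974 / (4 * pi * 1.87) = 113954
sqrt(113954) = 337.571
H = 337.571 - 166.4 = 171.2

171.2 m


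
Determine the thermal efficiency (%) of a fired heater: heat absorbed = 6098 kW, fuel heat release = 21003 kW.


Furnace efficiency = Q_absorbed / Q_fuel * 100
= 6098 / 21003 * 100 = 29.03

29.03 %


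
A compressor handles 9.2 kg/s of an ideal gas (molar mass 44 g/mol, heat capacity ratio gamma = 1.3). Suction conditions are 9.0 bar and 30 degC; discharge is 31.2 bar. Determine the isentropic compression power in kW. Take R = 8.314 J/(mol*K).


Isentropic work: W = m*(gamma/(gamma-1))*(R*T1/MW)*((P2/P1)^((gamma-1)/gamma) - 1)
T1 = 30 + 273.15 = 303.15 K
Pressure ratio = 31.2 / 9.0 = 3.46667
Exponent = (1.3 - 1)/1.3 = 0.230769
(P2/P1)^exp - 1 = 3.46667^0.230769 - 1 = 0.332279
W = 9.2 * 1.3 / 0.3 * 8.314 * 303.15 / 44 * 0.332279 = 758.8

758.8 kW


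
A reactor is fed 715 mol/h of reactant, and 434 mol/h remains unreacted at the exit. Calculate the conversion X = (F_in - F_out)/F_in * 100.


X = (F_in - F_out) / F_in * 100
Moles reacted = 715 - 434 = 281
X = 281 / 715 * 100
= 0.3930 * 100
= 39.30 %

39.30 %


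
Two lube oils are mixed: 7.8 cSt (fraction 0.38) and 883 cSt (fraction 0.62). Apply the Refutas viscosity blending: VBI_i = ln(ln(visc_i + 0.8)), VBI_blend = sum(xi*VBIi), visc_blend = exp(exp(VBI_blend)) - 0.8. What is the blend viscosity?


Refutas method: VBN_i = 14.534*ln(ln(visc_i + 0.8)) + 10.975, blended linearly by mass fraction; since VBN is linear in VBI_i = ln(ln(visc_i + 0.8)) and the fractions sum to 1, blend VBI directly: visc = exp(exp(VBI_blend)) - 0.8
VBI_1 = ln(ln(7.8 + 0.8)) = 0.766287
VBI_2 = ln(ln(883 + 0.8)) = 1.9146
VBI_blend = 0.38 * 0.766287 + 0.62 * 1.9146 = 1.47824
visc_blend = exp(exp(1.47824)) - 0.8 = 79.46

79.46 cSt


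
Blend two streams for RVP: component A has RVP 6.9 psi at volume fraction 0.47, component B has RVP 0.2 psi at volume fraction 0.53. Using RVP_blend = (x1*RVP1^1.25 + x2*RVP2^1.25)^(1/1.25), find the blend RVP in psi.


Chevron index: RVP_blend = (sum xi*RVPi^1.25)^(1/1.25)
RVP^1.25 terms: 0.47 * 6.9^1.25 + 0.53 * 0.2^1.25 = 5.32693
RVP_blend = 5.32693^(1/1.25) = 3.812

3.812 psi


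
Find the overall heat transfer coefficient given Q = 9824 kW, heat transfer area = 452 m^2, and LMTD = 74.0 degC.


From Q = U*A*LMTD, U = Q / (A * LMTD)
U = 9824 / (452 * 74.0) = 9824 / 33448 = 0.2937

0.2937 kW/(m^2*K)


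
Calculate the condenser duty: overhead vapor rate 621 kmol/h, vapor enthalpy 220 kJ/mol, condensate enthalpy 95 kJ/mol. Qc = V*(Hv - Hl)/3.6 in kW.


Qc = 621 * (220 - 95) / 3.6 = 621 * 125 / 3.6 = 21560

21560 kW


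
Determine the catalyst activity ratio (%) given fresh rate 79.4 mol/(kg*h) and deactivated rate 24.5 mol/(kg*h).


Activity (%) = (rate_used / rate_fresh) * 100
rate_used = 24.5, rate_fresh = 79.4
= (24.5 / 79.4) * 100
= 0.3086 * 100 = 30.86

30.86 %


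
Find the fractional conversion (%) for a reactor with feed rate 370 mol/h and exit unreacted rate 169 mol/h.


X = (F_in - F_out) / F_in * 100
Moles reacted = 370 - 169 = 201
X = 201 / 370 * 100
= 0.5432 * 100
= 54.32 %

54.32 %


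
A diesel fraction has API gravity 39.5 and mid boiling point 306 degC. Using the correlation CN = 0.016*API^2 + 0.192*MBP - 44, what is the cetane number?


CN = 0.016 * 39.5^2 + 0.192 * 306 - 44
CN = 24.964 + 58.752 - 44 = 39.716

39.716


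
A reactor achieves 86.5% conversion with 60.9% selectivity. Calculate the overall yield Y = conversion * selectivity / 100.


Overall yield = conversion (%) * selectivity (%) / 100
Conversion = 86.5%, Selectivity = 60.9%
Y = 86.5 * 60.9 / 100
= 52.6785 %

52.6785 %


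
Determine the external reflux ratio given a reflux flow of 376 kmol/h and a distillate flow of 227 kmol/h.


Reflux ratio definition: R = L / D (liquid returned / distillate withdrawn)
L = 376 kmol/h, D = 227 kmol/h
R = 376 / 227 = 1.656

1.656


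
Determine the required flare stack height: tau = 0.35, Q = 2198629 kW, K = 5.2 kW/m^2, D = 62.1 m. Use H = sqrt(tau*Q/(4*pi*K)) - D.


tau*Q/(4*pi*K) = 0.35 * 2198629 / (4 * pi * 5.2) = 11776.2
sqrt(11776.2) = 108.518
H = 108.518 - 62.1 = 46.42

46.42 m


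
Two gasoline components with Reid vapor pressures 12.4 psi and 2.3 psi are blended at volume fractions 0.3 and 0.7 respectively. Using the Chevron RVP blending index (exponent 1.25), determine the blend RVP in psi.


Chevron index: RVP_blend = (sum xi*RVPi^1.25)^(1/1.25)
RVP^1.25 terms: 0.3 * 12.4^1.25 + 0.7 * 2.3^1.25 = 8.96339
RVP_blend = 8.96339^(1/1.25) = 5.781

5.781 psi


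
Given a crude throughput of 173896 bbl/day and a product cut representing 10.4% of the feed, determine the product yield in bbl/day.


Crude throughput = 173896 bbl/day
Fraction yield = 10.4%
yield = throughput * fraction / 100
yield = 173896 * 10.4 / 100 = 18085.184

18085.184 bbl/day


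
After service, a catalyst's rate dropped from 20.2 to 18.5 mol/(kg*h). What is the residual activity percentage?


Activity (%) = (rate_used / rate_fresh) * 100
rate_used = 18.5, rate_fresh = 20.2
= (18.5 / 20.2) * 100
= 0.9158 * 100 = 91.58

91.58 %


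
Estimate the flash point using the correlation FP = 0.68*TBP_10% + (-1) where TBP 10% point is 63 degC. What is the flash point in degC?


FP = 0.68 * 63 + (-1) = 41.84

41.84 degC


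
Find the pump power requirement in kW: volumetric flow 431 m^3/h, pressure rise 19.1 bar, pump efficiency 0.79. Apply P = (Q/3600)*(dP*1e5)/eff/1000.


Q = 431 / 3600 = 0.119722 m^3/s
P = 0.119722 * (19.1 * 1e5) / 0.79 / 1000 = 289.5

289.5 kW


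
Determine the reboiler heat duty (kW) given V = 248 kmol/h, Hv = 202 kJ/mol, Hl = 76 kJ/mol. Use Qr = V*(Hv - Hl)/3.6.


Qr = 248 * (202 - 76) / 3.6 = 248 * 126 / 3.6 = 8680

8680 kW


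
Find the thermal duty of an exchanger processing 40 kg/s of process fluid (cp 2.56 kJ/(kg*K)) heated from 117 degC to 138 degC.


Q = m_dot * cp * delta_T
delta_T = 138 - 117 = 21 K
Q = 40 * 2.56 * 21
= 102.4 * 21
= 2150.4 kW

2150.4 kW


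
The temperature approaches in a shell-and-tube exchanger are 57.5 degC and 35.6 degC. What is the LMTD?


LMTD = (dT1 - dT2) / ln(dT1/dT2)
= (57.5 - 35.6) / ln(57.5 / 35.6) = 21.9 / 0.479439 = 45.68

45.68 degC


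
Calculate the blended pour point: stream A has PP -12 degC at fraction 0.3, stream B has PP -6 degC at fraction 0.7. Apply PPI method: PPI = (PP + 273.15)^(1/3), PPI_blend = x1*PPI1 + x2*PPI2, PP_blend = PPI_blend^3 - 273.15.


PPI_1 = (-12 + 273.15)^(1/3) = 6.391901
PPI_2 = (-6 + 273.15)^(1/3) = 6.440482
PPI_blend = 0.3 * 6.391901 + 0.7 * 6.440482 = 6.425908
PP_blend = 6.425908^3 - 273.15 = 265.3405 - 273.15 = -7.81

-7.81 degC


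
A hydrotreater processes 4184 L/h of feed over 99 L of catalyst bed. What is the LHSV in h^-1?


LHSV = volumetric feed rate / catalyst volume
= 4184 L/h / 99 L
= 42.26 h^-1

42.26 h^-1


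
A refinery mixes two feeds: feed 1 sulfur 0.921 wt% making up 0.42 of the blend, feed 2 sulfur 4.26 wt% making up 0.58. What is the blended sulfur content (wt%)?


Linear sulfur blending: S_blend = x1*S1 + x2*S2
Contribution 1: 0.42 * 0.921 = 0.38682 wt%
Contribution 2: 0.58 * 4.26 = 2.4708 wt%
S_blend = 0.38682 + 2.4708 = 2.85762

2.85762 wt%


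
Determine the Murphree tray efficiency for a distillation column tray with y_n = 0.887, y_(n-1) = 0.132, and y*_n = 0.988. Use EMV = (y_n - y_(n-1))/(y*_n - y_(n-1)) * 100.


Murphree vapor efficiency: EMV = (y_n - y_(n-1)) / (y*_n - y_(n-1)) * 100
EMV = (0.887 - 0.132) / (0.988 - 0.132) * 100 = 0.755 / 0.856 * 100 = 88.20

88.20 %


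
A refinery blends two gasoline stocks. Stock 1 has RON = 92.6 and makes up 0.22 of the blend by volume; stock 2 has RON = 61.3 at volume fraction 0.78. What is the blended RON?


Linear blending: RON_blend = sum(vi * RONi)
Contribution 1: 0.22 * 92.6 = 20.372
Contribution 2: 0.78 * 61.3 = 47.814
RON_blend = 20.372 + 47.814 = 68.186

68.186


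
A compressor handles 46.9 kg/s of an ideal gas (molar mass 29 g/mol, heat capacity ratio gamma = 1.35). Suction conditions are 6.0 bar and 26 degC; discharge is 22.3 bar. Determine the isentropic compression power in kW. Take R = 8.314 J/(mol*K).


Isentropic work: W = m*(gamma/(gamma-1))*(R*T1/MW)*((P2/P1)^((gamma-1)/gamma) - 1)
T1 = 26 + 273.15 = 299.15 K
Pressure ratio = 22.3 / 6.0 = 3.71667
Exponent = (1.35 - 1)/1.35 = 0.259259
(P2/P1)^exp - 1 = 3.71667^0.259259 - 1 = 0.405457
W = 46.9 * 1.35 / 0.35 * 8.314 * 299.15 / 29 * 0.405457 = 6290

6290 kW


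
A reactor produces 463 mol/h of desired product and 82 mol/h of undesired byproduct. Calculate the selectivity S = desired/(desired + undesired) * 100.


Selectivity = desired / (desired + undesired) * 100
Total products = 463 + 82 = 545 mol/h
S = 463 / 545 * 100
= 0.8495 * 100
= 84.95 %

84.95 %


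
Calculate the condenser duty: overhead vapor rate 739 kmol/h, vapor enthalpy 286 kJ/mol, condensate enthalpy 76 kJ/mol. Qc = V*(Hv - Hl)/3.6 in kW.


Qc = 739 * (286 - 76) / 3.6 = 739 * 210 / 3.6 = 43110

43110 kW


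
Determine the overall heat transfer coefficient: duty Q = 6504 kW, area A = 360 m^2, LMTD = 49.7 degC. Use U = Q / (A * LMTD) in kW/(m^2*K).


From Q = U*A*LMTD, U = Q / (A * LMTD)
U = 6504 / (360 * 49.7) = 6504 / 17892 = 0.3635

0.3635 kW/(m^2*K)


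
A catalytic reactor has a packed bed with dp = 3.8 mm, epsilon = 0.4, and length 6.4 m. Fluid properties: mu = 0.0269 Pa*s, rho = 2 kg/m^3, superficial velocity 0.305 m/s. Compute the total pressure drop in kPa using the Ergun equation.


dp = 3.8 mm = 0.0038 m
Viscous term = 150*0.0269*0.305*(1-0.4)^2 / (0.0038^2*0.4^3) = 479401
Inertial term = 1.75*2*0.305^2*(1-0.4) / (0.0038*0.4^3) = 803.259
dP/L = 479401 + 803.259 = 480204 Pa/m
dP = 480204 * 6.4 / 1000 = 3073 kPa

3073 kPa


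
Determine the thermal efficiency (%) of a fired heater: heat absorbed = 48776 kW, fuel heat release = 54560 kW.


Furnace efficiency = Q_absorbed / Q_fuel * 100
= 48776 / 54560 * 100 = 89.40

89.40 %


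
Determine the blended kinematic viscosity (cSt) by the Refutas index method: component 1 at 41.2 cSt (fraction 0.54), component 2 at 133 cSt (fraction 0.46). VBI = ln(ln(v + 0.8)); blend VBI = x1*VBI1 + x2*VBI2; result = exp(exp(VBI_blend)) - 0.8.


Refutas method: VBN_i = 14.534*ln(ln(visc_i + 0.8)) + 10.975, blended linearly by mass fraction; since VBN is linear in VBI_i = ln(ln(visc_i + 0.8)) and the fractions sum to 1, blend VBI directly: visc = exp(exp(VBI_blend)) - 0.8
VBI_1 = ln(ln(41.2 + 0.8)) = 1.31846
VBI_2 = ln(ln(133 + 0.8)) = 1.58849
VBI_blend = 0.54 * 1.31846 + 0.46 * 1.58849 = 1.44267
visc_blend = exp(exp(1.44267)) - 0.8 = 68.05

68.05 cSt


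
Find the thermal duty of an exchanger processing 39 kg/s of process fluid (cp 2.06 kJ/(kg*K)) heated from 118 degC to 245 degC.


Q = m_dot * cp * delta_T
delta_T = 245 - 118 = 127 K
Q = 39 * 2.06 * 127
= 80.34 * 127
= 10203.18 kW

10203.18 kW


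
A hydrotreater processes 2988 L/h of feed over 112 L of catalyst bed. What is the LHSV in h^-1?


LHSV = volumetric feed rate / catalyst volume
= 2988 L/h / 112 L
= 26.68 h^-1

26.68 h^-1


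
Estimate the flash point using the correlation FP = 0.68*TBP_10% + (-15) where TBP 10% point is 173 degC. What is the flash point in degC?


FP = 0.68 * 173 + (-15) = 102.64

102.64 degC


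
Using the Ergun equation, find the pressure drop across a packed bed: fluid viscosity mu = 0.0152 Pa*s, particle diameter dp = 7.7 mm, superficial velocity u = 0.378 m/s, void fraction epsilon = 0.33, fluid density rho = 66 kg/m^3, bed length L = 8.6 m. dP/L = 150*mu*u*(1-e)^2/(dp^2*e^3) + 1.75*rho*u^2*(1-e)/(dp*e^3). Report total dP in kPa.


dp = 7.7 mm = 0.0077 m
Viscous term = 150*0.0152*0.378*(1-0.33)^2 / (0.0077^2*0.33^3) = 181574
Inertial term = 1.75*66*0.378^2*(1-0.33) / (0.0077*0.33^3) = 39958.4
dP/L = 181574 + 39958.4 = 221532 Pa/m
dP = 221532 * 8.6 / 1000 = 1905 kPa

1905 kPa


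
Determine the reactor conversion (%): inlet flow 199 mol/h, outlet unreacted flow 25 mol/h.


X = (F_in - F_out) / F_in * 100
Moles reacted = 199 - 25 = 174
X = 174 / 199 * 100
= 0.8744 * 100
= 87.44 %

87.44 %


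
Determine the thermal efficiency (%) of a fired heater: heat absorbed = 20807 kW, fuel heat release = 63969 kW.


Furnace efficiency = Q_absorbed / Q_fuel * 100
= 20807 / 63969 * 100 = 32.53

32.53 %


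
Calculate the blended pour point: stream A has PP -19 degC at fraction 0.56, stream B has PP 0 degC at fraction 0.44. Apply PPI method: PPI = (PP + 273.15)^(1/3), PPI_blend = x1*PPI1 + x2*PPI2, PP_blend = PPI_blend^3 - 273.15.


PPI_1 = (-19 + 273.15)^(1/3) = 6.334272
PPI_2 = (0 + 273.15)^(1/3) = 6.488342
PPI_blend = 0.56 * 6.334272 + 0.44 * 6.488342 = 6.402063
PP_blend = 6.402063^3 - 273.15 = 262.3976 - 273.15 = -10.75

-10.75 degC


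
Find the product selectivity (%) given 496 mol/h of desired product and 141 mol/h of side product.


Selectivity = desired / (desired + undesired) * 100
Total products = 496 + 141 = 637 mol/h
S = 496 / 637 * 100
= 0.7786 * 100
= 77.86 %

77.86 %


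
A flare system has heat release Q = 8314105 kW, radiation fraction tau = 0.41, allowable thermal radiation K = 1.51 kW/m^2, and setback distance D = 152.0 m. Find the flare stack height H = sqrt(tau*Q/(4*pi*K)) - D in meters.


tau*Q/(4*pi*K) = 0.41 * 8314105 / (4 * pi * 1.51) = 179644
sqrt(179644) = 423.844
H = 423.844 - 152.0 = 271.8

271.8 m


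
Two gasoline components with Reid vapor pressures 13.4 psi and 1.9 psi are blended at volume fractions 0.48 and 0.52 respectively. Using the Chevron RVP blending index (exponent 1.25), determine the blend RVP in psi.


Chevron index: RVP_blend = (sum xi*RVPi^1.25)^(1/1.25)
RVP^1.25 terms: 0.48 * 13.4^1.25 + 0.52 * 1.9^1.25 = 13.4661
RVP_blend = 13.4661^(1/1.25) = 8.006

8.006 psi


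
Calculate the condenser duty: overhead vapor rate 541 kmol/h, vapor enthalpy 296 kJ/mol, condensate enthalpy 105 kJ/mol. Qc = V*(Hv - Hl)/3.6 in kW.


Qc = 541 * (296 - 105) / 3.6 = 541 * 191 / 3.6 = 28700

28700 kW


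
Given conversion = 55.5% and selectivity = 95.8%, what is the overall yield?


Overall yield = conversion (%) * selectivity (%) / 100
Conversion = 55.5%, Selectivity = 95.8%
Y = 55.5 * 95.8 / 100
= 53.169 %

53.169 %


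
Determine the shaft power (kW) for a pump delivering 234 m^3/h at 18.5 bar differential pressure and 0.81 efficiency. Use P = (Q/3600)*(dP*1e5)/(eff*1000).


Q = 234 / 3600 = 0.065 m^3/s
P = 0.065 * (18.5 * 1e5) / 0.81 / 1000 = 148.5

148.5 kW


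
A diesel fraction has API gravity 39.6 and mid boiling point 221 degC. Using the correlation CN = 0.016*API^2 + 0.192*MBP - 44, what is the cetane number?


CN = 0.016 * 39.6^2 + 0.192 * 221 - 44
CN = 25.09056 + 42.432 - 44 = 23.52256

23.52256


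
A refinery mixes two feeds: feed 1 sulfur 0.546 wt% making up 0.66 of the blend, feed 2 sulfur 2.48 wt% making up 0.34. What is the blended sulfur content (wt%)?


Linear sulfur blending: S_blend = x1*S1 + x2*S2
Contribution 1: 0.66 * 0.546 = 0.36036 wt%
Contribution 2: 0.34 * 2.48 = 0.8432 wt%
S_blend = 0.36036 + 0.8432 = 1.20356

1.20356 wt%


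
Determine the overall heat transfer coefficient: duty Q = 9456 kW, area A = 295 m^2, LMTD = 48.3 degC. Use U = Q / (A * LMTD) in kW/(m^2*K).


From Q = U*A*LMTD, U = Q / (A * LMTD)
U = 9456 / (295 * 48.3) = 9456 / 14248.5 = 0.6636

0.6636 kW/(m^2*K)


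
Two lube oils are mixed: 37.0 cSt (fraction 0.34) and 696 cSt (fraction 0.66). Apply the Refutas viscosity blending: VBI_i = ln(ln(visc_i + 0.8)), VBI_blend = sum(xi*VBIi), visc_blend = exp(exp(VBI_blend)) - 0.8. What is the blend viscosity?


Refutas method: VBN_i = 14.534*ln(ln(visc_i + 0.8)) + 10.975, blended linearly by mass fraction; since VBN is linear in VBI_i = ln(ln(visc_i + 0.8)) and the fractions sum to 1, blend VBI directly: visc = exp(exp(VBI_blend)) - 0.8
VBI_1 = ln(ln(37.0 + 0.8)) = 1.28987
VBI_2 = ln(ln(696 + 0.8)) = 1.87893
VBI_blend = 0.34 * 1.28987 + 0.66 * 1.87893 = 1.67865
visc_blend = exp(exp(1.67865)) - 0.8 = 211.6

211.6 cSt


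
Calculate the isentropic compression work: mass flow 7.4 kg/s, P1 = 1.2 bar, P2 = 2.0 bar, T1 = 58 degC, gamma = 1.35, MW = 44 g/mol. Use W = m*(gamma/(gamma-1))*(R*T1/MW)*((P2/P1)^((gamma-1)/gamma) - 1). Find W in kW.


Isentropic work: W = m*(gamma/(gamma-1))*(R*T1/MW)*((P2/P1)^((gamma-1)/gamma) - 1)
T1 = 58 + 273.15 = 331.15 K
Pressure ratio = 2.0 / 1.2 = 1.66667
Exponent = (1.35 - 1)/1.35 = 0.259259
(P2/P1)^exp - 1 = 1.66667^0.259259 - 1 = 0.141607
W = 7.4 * 1.35 / 0.35 * 8.314 * 331.15 / 44 * 0.141607 = 252.9

252.9 kW


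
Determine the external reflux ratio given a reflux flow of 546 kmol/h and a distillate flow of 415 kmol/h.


Reflux ratio definition: R = L / D (liquid returned / distillate withdrawn)
L = 546 kmol/h, D = 415 kmol/h
R = 546 / 415 = 1.316

1.316


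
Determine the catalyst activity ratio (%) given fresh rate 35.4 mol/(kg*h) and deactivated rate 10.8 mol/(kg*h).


Activity (%) = (rate_used / rate_fresh) * 100
rate_used = 10.8, rate_fresh = 35.4
= (10.8 / 35.4) * 100
= 0.3051 * 100 = 30.51

30.51 %


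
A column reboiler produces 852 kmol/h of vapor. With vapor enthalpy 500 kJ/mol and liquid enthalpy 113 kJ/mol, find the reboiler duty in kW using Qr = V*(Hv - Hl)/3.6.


Qr = 852 * (500 - 113) / 3.6 = 852 * 387 / 3.6 = 91590

91590 kW


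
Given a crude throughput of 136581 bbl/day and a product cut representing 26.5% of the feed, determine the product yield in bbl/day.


Crude throughput = 136581 bbl/day
Fraction yield = 26.5%
yield = throughput * fraction / 100
yield = 136581 * 26.5 / 100 = 36193.965

36193.965 bbl/day


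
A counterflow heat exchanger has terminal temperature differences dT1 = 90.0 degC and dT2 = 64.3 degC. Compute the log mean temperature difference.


LMTD = (dT1 - dT2) / ln(dT1/dT2)
= (90.0 - 64.3) / ln(90.0 / 64.3) = 25.7 / 0.33625 = 76.43

76.43 degC


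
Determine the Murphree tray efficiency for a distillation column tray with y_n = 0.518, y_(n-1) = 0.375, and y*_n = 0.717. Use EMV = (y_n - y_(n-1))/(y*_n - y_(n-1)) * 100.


Murphree vapor efficiency: EMV = (y_n - y_(n-1)) / (y*_n - y_(n-1)) * 100
EMV = (0.518 - 0.375) / (0.717 - 0.375) * 100 = 0.143 / 0.342 * 100 = 41.81

41.81 %


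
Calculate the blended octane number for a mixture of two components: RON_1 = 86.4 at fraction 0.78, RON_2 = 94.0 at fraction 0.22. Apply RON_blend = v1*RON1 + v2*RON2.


Linear blending: RON_blend = sum(vi * RONi)
Contribution 1: 0.78 * 86.4 = 67.392
Contribution 2: 0.22 * 94.0 = 20.68
RON_blend = 67.392 + 20.68 = 88.072

88.072


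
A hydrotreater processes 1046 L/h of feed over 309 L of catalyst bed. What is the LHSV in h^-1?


LHSV = volumetric feed rate / catalyst volume
= 1046 L/h / 309 L
= 3.385 h^-1

3.385 h^-1


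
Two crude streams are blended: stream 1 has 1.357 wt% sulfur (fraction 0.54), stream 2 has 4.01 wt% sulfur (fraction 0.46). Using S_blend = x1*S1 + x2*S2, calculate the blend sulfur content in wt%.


Linear sulfur blending: S_blend = x1*S1 + x2*S2
Contribution 1: 0.54 * 1.357 = 0.73278 wt%
Contribution 2: 0.46 * 4.01 = 1.8446 wt%
S_blend = 0.73278 + 1.8446 = 2.57738

2.57738 wt%


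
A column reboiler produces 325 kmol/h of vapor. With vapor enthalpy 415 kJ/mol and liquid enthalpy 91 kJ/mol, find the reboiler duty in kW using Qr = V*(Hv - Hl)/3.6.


Qr = 325 * (415 - 91) / 3.6 = 325 * 324 / 3.6 = 29250

29250 kW


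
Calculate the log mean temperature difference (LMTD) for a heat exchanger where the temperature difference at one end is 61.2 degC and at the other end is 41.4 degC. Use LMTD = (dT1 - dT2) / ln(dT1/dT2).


LMTD = (dT1 - dT2) / ln(dT1/dT2)
= (61.2 - 41.4) / ln(61.2 / 41.4) = 19.8 / 0.390866 = 50.66

50.66 degC


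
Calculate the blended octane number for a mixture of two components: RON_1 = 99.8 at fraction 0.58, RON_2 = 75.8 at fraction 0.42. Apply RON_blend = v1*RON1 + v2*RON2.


Linear blending: RON_blend = sum(vi * RONi)
Contribution 1: 0.58 * 99.8 = 57.884
Contribution 2: 0.42 * 75.8 = 31.836
RON_blend = 57.884 + 31.836 = 89.72

89.72


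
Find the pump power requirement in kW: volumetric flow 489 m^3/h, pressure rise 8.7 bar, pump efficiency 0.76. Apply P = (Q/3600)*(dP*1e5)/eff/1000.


Q = 489 / 3600 = 0.135833 m^3/s
P = 0.135833 * (8.7 * 1e5) / 0.76 / 1000 = 155.5

155.5 kW


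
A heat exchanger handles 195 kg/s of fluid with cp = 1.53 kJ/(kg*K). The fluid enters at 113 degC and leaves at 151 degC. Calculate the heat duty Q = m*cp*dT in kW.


Q = m_dot * cp * delta_T
delta_T = 151 - 113 = 38 K
Q = 195 * 1.53 * 38
= 298.35 * 38
= 11337.3 kW

11337.3 kW
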